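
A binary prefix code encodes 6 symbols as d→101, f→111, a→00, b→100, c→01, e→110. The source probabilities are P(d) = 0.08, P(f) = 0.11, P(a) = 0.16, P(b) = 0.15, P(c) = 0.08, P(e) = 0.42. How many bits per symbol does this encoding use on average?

2.76 bits/symbol

L̄ = Σ pᵢ·ℓᵢ = 0.08·3 + 0.11·3 + 0.16·2 + 0.15·3 + 0.08·2 + 0.42·3 = 2.76 bits/symbol.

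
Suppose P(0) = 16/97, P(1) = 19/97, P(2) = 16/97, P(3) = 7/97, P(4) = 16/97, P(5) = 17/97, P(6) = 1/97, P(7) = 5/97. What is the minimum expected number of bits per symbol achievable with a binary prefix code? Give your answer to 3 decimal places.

2.825 bits/symbol

Repeatedly combine the two least-probable nodes; the expected code length is the sum of the merged weights.
merge 1/97 + 5/97 → 6/97
merge 6/97 + 7/97 → 13/97
merge 13/97 + 16/97 → 29/97
merge 16/97 + 16/97 → 32/97
merge 17/97 + 19/97 → 36/97
merge 29/97 + 32/97 → 61/97
merge 36/97 + 61/97 → 1
L = 6/97 + 13/97 + 29/97 + 32/97 + 36/97 + 61/97 + 1 = 274/97 ≈ 2.825 bits/symbol.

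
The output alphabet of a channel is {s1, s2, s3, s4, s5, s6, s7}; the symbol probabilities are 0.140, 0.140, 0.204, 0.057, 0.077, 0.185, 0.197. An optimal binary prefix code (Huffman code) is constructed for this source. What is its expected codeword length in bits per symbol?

2.733 bits/symbol

Repeatedly combine the two least-probable nodes; the expected code length is the sum of the merged weights.
merge 57/1000 + 77/1000 → 67/500
merge 67/500 + 7/50 → 137/500
merge 7/50 + 37/200 → 13/40
merge 197/1000 + 51/250 → 401/1000
merge 137/500 + 13/40 → 599/1000
merge 401/1000 + 599/1000 → 1
L = 67/500 + 137/500 + 13/40 + 401/1000 + 599/1000 + 1 = 2733/1000 = 2.733 bits/symbol.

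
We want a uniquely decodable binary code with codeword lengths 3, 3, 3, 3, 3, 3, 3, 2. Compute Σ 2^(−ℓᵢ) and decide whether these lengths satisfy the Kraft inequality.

With common denominator 2^3 = 8: Σ 2^(−ℓᵢ) = 1/8 + 1/8 + 1/8 + 1/8 + 1/8 + 1/8 + 1/8 + 2/8 = 9/8 = 1.125.
Kraft's inequality requires Σ ≤ 1; here Σ = 1.125 > 1, so no such prefix code exists.

1.125; no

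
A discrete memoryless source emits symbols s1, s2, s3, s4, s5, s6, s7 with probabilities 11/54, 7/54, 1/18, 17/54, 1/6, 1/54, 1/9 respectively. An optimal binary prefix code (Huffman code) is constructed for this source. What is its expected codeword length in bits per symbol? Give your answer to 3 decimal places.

2.556 bits/symbol

Repeatedly combine the two least-probable nodes; the expected code length is the sum of the merged weights.
merge 1/54 + 1/18 → 2/27
merge 2/27 + 1/9 → 5/27
merge 7/54 + 1/6 → 8/27
merge 5/27 + 11/54 → 7/18
merge 8/27 + 17/54 → 11/18
merge 7/18 + 11/18 → 1
L = 2/27 + 5/27 + 8/27 + 7/18 + 11/18 + 1 = 23/9 ≈ 2.556 bits/symbol.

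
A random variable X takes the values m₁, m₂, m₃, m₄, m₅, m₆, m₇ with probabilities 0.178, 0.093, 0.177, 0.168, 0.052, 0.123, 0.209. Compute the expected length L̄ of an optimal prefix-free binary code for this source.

Repeatedly combine the two least-probable nodes; the expected code length is the sum of the merged weights.
merge 13/250 + 93/1000 → 29/200
merge 123/1000 + 29/200 → 67/250
merge 21/125 + 177/1000 → 69/200
merge 89/500 + 209/1000 → 387/1000
merge 67/250 + 69/200 → 613/1000
merge 387/1000 + 613/1000 → 1
L = 29/200 + 67/250 + 69/200 + 387/1000 + 613/1000 + 1 = 1379/500 = 2.758 bits/symbol.

2.758 bits/symbol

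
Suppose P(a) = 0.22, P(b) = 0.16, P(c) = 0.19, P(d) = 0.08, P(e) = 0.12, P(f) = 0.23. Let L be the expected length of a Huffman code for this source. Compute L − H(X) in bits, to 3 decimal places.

Entropy H = −Σ p log₂ p ≈ 2.5051 bits.
Huffman merges: 2/25+3/25→1/5; 4/25+19/100→7/20; 1/5+11/50→21/50; 23/100+7/20→29/50; 21/50+29/50→1. L = 51/20 ≈ 2.5500.
L − H = 2.5500 − 2.5051 = 0.045 bits.

0.045 bits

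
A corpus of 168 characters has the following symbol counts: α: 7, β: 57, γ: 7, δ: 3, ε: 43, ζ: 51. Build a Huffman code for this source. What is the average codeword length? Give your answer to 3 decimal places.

2.161 bits/symbol

Probabilities are the counts divided by 168.
Repeatedly combine the two least-probable nodes; the expected code length is the sum of the merged weights.
merge 1/56 + 1/24 → 5/84
merge 1/24 + 5/84 → 17/168
merge 17/168 + 43/168 → 5/14
merge 17/56 + 19/56 → 9/14
merge 5/14 + 9/14 → 1
L = 5/84 + 17/168 + 5/14 + 9/14 + 1 = 121/56 ≈ 2.161 bits/symbol.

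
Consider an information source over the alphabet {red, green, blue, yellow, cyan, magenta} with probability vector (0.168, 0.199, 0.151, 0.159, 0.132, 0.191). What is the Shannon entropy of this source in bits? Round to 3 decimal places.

2.571 bits

H = −Σ pᵢ log₂ pᵢ.
−0.168·log₂(0.168) = 0.4323
−0.199·log₂(0.199) = 0.4635
−0.151·log₂(0.151) = 0.4118
−0.159·log₂(0.159) = 0.4218
−0.132·log₂(0.132) = 0.3856
−0.191·log₂(0.191) = 0.4562
Sum ≈ 2.5713 → 2.571 bits.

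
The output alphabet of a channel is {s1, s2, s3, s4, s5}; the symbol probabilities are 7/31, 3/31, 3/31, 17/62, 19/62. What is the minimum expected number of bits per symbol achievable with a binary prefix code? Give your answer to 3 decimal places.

2.194 bits/symbol

Repeatedly combine the two least-probable nodes; the expected code length is the sum of the merged weights.
merge 3/31 + 3/31 → 6/31
merge 6/31 + 7/31 → 13/31
merge 17/62 + 19/62 → 18/31
merge 13/31 + 18/31 → 1
L = 6/31 + 13/31 + 18/31 + 1 = 68/31 ≈ 2.194 bits/symbol.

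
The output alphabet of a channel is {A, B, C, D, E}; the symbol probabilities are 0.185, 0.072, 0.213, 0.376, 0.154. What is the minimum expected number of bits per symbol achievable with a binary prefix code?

2.226 bits/symbol

Repeatedly combine the two least-probable nodes; the expected code length is the sum of the merged weights.
merge 9/125 + 77/500 → 113/500
merge 37/200 + 213/1000 → 199/500
merge 113/500 + 47/125 → 301/500
merge 199/500 + 301/500 → 1
L = 113/500 + 199/500 + 301/500 + 1 = 1113/500 = 2.226 bits/symbol.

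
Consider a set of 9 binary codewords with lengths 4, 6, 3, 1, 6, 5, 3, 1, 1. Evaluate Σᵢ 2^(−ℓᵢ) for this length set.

With common denominator 2^6 = 64: Σ 2^(−ℓᵢ) = 4/64 + 1/64 + 8/64 + 32/64 + 1/64 + 2/64 + 8/64 + 32/64 + 32/64 = 120/64 = 1.875.

1.875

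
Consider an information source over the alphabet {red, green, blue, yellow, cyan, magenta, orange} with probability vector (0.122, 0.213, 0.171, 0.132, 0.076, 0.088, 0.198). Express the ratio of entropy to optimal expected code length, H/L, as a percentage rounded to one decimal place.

98.8%

Entropy H = −Σ p log₂ p ≈ 2.7205 bits.
Huffman merges: 19/250+11/125→41/250; 61/500+33/250→127/500; 41/250+171/1000→67/200; 99/500+213/1000→411/1000; 127/500+67/200→589/1000; 411/1000+589/1000→1. L = 2753/1000 ≈ 2.7530.
Efficiency = H/L = 2.7205/2.7530 = 98.8%.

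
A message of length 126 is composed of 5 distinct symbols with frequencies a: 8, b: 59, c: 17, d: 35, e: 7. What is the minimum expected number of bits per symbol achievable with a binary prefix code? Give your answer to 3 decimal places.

1.905 bits/symbol

Probabilities are the counts divided by 126.
Repeatedly combine the two least-probable nodes; the expected code length is the sum of the merged weights.
merge 1/18 + 4/63 → 5/42
merge 5/42 + 17/126 → 16/63
merge 16/63 + 5/18 → 67/126
merge 59/126 + 67/126 → 1
L = 5/42 + 16/63 + 67/126 + 1 = 40/21 ≈ 1.905 bits/symbol.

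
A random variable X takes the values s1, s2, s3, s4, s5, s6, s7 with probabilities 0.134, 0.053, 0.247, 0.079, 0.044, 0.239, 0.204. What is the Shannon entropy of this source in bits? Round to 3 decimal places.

2.560 bits

H = −Σ pᵢ log₂ pᵢ.
−0.134·log₂(0.134) = 0.3886
−0.053·log₂(0.053) = 0.2246
−0.247·log₂(0.247) = 0.4983
−0.079·log₂(0.079) = 0.2893
−0.044·log₂(0.044) = 0.1983
−0.239·log₂(0.239) = 0.4935
−0.204·log₂(0.204) = 0.4678
Sum ≈ 2.5604 → 2.560 bits.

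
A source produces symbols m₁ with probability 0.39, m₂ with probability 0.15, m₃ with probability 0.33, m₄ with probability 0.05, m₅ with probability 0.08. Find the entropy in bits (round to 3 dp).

H = −Σ pᵢ log₂ pᵢ.
−0.39·log₂(0.39) = 0.5298
−0.15·log₂(0.15) = 0.4105
−0.33·log₂(0.33) = 0.5278
−0.05·log₂(0.05) = 0.2161
−0.08·log₂(0.08) = 0.2915
Sum ≈ 1.9758 → 1.976 bits.

1.976 bits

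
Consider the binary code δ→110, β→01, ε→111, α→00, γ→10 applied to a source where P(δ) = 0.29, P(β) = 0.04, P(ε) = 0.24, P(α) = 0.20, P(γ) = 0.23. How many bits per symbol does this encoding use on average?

L̄ = Σ pᵢ·ℓᵢ = 0.29·3 + 0.04·2 + 0.24·3 + 0.20·2 + 0.23·2 = 2.53 bits/symbol.

2.53 bits/symbol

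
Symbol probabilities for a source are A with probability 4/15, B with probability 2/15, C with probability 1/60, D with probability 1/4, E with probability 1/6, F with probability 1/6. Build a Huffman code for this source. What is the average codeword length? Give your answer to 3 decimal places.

Repeatedly combine the two least-probable nodes; the expected code length is the sum of the merged weights.
merge 1/60 + 2/15 → 3/20
merge 3/20 + 1/6 → 19/60
merge 1/6 + 1/4 → 5/12
merge 4/15 + 19/60 → 7/12
merge 5/12 + 7/12 → 1
L = 3/20 + 19/60 + 5/12 + 7/12 + 1 = 37/15 ≈ 2.467 bits/symbol.

2.467 bits/symbol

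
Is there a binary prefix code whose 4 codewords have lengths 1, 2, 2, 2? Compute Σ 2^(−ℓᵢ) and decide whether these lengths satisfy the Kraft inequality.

1.25; no

With common denominator 2^2 = 4: Σ 2^(−ℓᵢ) = 2/4 + 1/4 + 1/4 + 1/4 = 5/4 = 1.25.
Kraft's inequality requires Σ ≤ 1; here Σ = 1.25 > 1, so no such prefix code exists.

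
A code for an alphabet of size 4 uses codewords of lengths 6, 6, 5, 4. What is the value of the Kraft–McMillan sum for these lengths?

0.125

With common denominator 2^6 = 64: Σ 2^(−ℓᵢ) = 1/64 + 1/64 + 2/64 + 4/64 = 8/64 = 0.125.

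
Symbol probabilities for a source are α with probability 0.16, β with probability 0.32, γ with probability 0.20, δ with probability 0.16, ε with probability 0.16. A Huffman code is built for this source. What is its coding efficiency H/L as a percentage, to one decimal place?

Entropy H = −Σ p log₂ p ≈ 2.2595 bits.
Huffman merges: 4/25+4/25→8/25; 4/25+1/5→9/25; 8/25+8/25→16/25; 9/25+16/25→1. L = 58/25 ≈ 2.3200.
Efficiency = H/L = 2.2595/2.3200 = 97.4%.

97.4%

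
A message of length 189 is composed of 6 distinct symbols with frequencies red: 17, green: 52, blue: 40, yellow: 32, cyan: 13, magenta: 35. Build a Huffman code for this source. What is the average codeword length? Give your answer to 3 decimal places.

2.487 bits/symbol

Probabilities are the counts divided by 189.
Repeatedly combine the two least-probable nodes; the expected code length is the sum of the merged weights.
merge 13/189 + 17/189 → 10/63
merge 10/63 + 32/189 → 62/189
merge 5/27 + 40/189 → 25/63
merge 52/189 + 62/189 → 38/63
merge 25/63 + 38/63 → 1
L = 10/63 + 62/189 + 25/63 + 38/63 + 1 = 470/189 ≈ 2.487 bits/symbol.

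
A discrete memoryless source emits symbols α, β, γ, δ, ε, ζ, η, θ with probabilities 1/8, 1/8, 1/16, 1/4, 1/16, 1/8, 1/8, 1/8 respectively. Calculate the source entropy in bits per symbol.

2.875 bits

Each probability is a power of 1/2, so log₂(1/p) is an integer.
H = Σ p·log₂(1/p) = 1/8·3 + 1/8·3 + 1/16·4 + 1/4·2 + 1/16·4 + 1/8·3 + 1/8·3 + 1/8·3 = 2.875 bits.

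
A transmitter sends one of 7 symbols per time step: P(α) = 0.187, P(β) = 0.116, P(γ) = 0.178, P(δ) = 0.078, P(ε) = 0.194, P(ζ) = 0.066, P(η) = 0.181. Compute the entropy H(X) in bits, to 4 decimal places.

2.7073 bits

H = −Σ pᵢ log₂ pᵢ.
−0.187·log₂(0.187) = 0.4523
−0.116·log₂(0.116) = 0.3605
−0.178·log₂(0.178) = 0.4432
−0.078·log₂(0.078) = 0.2871
−0.194·log₂(0.194) = 0.4590
−0.066·log₂(0.066) = 0.2588
−0.181·log₂(0.181) = 0.4463
Sum ≈ 2.7073 → 2.7073 bits.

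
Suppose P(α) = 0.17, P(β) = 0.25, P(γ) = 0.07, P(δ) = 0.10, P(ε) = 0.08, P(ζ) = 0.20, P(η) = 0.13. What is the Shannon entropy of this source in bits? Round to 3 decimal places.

2.674 bits

H = −Σ pᵢ log₂ pᵢ.
−0.17·log₂(0.17) = 0.4346
−0.25·log₂(0.25) = 0.5000
−0.07·log₂(0.07) = 0.2686
−0.10·log₂(0.10) = 0.3322
−0.08·log₂(0.08) = 0.2915
−0.20·log₂(0.20) = 0.4644
−0.13·log₂(0.13) = 0.3826
Sum ≈ 2.6739 → 2.674 bits.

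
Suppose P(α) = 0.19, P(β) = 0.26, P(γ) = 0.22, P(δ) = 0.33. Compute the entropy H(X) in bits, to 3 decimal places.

1.969 bits

H = −Σ pᵢ log₂ pᵢ.
−0.19·log₂(0.19) = 0.4552
−0.26·log₂(0.26) = 0.5053
−0.22·log₂(0.22) = 0.4806
−0.33·log₂(0.33) = 0.5278
Sum ≈ 1.9689 → 1.969 bits.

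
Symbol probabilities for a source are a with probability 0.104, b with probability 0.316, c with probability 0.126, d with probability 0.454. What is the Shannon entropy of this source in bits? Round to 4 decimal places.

H = −Σ pᵢ log₂ pᵢ.
−0.104·log₂(0.104) = 0.3396
−0.316·log₂(0.316) = 0.5252
−0.126·log₂(0.126) = 0.3766
−0.454·log₂(0.454) = 0.5172
Sum ≈ 1.7586 → 1.7586 bits.

1.7586 bits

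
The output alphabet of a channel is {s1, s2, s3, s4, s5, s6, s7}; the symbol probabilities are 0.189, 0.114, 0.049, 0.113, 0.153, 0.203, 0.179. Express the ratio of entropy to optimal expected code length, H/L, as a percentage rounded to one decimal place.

Entropy H = −Σ p log₂ p ≈ 2.7057 bits.
Huffman merges: 49/1000+113/1000→81/500; 57/500+153/1000→267/1000; 81/500+179/1000→341/1000; 189/1000+203/1000→49/125; 267/1000+341/1000→76/125; 49/125+76/125→1. L = 277/100 ≈ 2.7700.
Efficiency = H/L = 2.7057/2.7700 = 97.7%.

97.7%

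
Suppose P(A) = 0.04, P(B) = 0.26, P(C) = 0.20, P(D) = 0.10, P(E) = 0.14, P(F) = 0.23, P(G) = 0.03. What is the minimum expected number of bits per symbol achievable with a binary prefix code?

Repeatedly combine the two least-probable nodes; the expected code length is the sum of the merged weights.
merge 3/100 + 1/25 → 7/100
merge 7/100 + 1/10 → 17/100
merge 7/50 + 17/100 → 31/100
merge 1/5 + 23/100 → 43/100
merge 13/50 + 31/100 → 57/100
merge 43/100 + 57/100 → 1
L = 7/100 + 17/100 + 31/100 + 43/100 + 57/100 + 1 = 51/20 = 2.55 bits/symbol.

2.55 bits/symbol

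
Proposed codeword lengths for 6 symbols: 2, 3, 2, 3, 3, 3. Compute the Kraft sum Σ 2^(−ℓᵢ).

With common denominator 2^3 = 8: Σ 2^(−ℓᵢ) = 2/8 + 1/8 + 2/8 + 1/8 + 1/8 + 1/8 = 8/8 = 1.

1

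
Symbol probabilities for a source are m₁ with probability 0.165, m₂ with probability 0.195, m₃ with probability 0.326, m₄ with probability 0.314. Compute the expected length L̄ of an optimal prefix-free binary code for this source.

Repeatedly combine the two least-probable nodes; the expected code length is the sum of the merged weights.
merge 33/200 + 39/200 → 9/25
merge 157/500 + 163/500 → 16/25
merge 9/25 + 16/25 → 1
L = 9/25 + 16/25 + 1 = 2 bits/symbol.

2 bits/symbol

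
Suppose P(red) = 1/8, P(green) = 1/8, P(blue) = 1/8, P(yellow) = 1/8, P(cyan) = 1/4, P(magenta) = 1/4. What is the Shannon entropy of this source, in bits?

2.5 bits

Each probability is a power of 1/2, so log₂(1/p) is an integer.
H = Σ p·log₂(1/p) = 1/8·3 + 1/8·3 + 1/8·3 + 1/8·3 + 1/4·2 + 1/4·2 = 2.5 bits.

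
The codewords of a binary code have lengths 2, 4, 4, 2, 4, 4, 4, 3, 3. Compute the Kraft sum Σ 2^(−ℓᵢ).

With common denominator 2^4 = 16: Σ 2^(−ℓᵢ) = 4/16 + 1/16 + 1/16 + 4/16 + 1/16 + 1/16 + 1/16 + 2/16 + 2/16 = 17/16 = 1.0625.

1.0625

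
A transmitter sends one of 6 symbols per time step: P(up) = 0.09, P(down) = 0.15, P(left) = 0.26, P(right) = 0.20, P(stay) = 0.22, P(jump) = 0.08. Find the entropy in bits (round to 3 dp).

H = −Σ pᵢ log₂ pᵢ.
−0.09·log₂(0.09) = 0.3127
−0.15·log₂(0.15) = 0.4105
−0.26·log₂(0.26) = 0.5053
−0.20·log₂(0.20) = 0.4644
−0.22·log₂(0.22) = 0.4806
−0.08·log₂(0.08) = 0.2915
Sum ≈ 2.4650 → 2.465 bits.

2.465 bits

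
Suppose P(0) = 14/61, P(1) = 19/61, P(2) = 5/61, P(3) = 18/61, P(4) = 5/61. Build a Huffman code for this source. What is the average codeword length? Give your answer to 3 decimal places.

Repeatedly combine the two least-probable nodes; the expected code length is the sum of the merged weights.
merge 5/61 + 5/61 → 10/61
merge 10/61 + 14/61 → 24/61
merge 18/61 + 19/61 → 37/61
merge 24/61 + 37/61 → 1
L = 10/61 + 24/61 + 37/61 + 1 = 132/61 ≈ 2.164 bits/symbol.

2.164 bits/symbol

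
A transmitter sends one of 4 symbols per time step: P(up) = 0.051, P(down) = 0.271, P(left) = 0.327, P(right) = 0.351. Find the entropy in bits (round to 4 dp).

H = −Σ pᵢ log₂ pᵢ.
−0.051·log₂(0.051) = 0.2190
−0.271·log₂(0.271) = 0.5105
−0.327·log₂(0.327) = 0.5273
−0.351·log₂(0.351) = 0.5302
Sum ≈ 1.7869 → 1.7869 bits.

1.7869 bits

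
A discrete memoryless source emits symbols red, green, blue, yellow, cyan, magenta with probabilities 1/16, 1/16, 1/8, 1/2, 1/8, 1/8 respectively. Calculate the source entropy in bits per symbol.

Each probability is a power of 1/2, so log₂(1/p) is an integer.
H = Σ p·log₂(1/p) = 1/16·4 + 1/16·4 + 1/8·3 + 1/2·1 + 1/8·3 + 1/8·3 = 2.125 bits.

2.125 bits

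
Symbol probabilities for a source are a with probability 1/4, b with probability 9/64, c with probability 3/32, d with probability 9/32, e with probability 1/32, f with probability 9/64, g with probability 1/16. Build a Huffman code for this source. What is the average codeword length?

2.5625 bits/symbol

Repeatedly combine the two least-probable nodes; the expected code length is the sum of the merged weights.
merge 1/32 + 1/16 → 3/32
merge 3/32 + 3/32 → 3/16
merge 9/64 + 9/64 → 9/32
merge 3/16 + 1/4 → 7/16
merge 9/32 + 9/32 → 9/16
merge 7/16 + 9/16 → 1
L = 3/32 + 3/16 + 9/32 + 7/16 + 9/16 + 1 = 41/16 = 2.5625 bits/symbol.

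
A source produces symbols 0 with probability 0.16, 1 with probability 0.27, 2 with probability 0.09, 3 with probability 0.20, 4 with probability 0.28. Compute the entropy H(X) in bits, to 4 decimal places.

2.2243 bits

H = −Σ pᵢ log₂ pᵢ.
−0.16·log₂(0.16) = 0.4230
−0.27·log₂(0.27) = 0.5100
−0.09·log₂(0.09) = 0.3127
−0.20·log₂(0.20) = 0.4644
−0.28·log₂(0.28) = 0.5142
Sum ≈ 2.2243 → 2.2243 bits.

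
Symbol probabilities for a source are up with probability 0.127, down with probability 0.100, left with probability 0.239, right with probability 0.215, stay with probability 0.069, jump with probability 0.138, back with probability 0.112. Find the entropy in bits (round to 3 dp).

H = −Σ pᵢ log₂ pᵢ.
−0.127·log₂(0.127) = 0.3781
−0.100·log₂(0.100) = 0.3322
−0.239·log₂(0.239) = 0.4935
−0.215·log₂(0.215) = 0.4768
−0.069·log₂(0.069) = 0.2662
−0.138·log₂(0.138) = 0.3943
−0.112·log₂(0.112) = 0.3537
Sum ≈ 2.6948 → 2.695 bits.

2.695 bits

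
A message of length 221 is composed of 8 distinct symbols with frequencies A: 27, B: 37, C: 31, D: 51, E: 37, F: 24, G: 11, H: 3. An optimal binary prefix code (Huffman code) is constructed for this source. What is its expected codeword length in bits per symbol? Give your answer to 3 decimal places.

Probabilities are the counts divided by 221.
Repeatedly combine the two least-probable nodes; the expected code length is the sum of the merged weights.
merge 3/221 + 11/221 → 14/221
merge 14/221 + 24/221 → 38/221
merge 27/221 + 31/221 → 58/221
merge 37/221 + 37/221 → 74/221
merge 38/221 + 3/13 → 89/221
merge 58/221 + 74/221 → 132/221
merge 89/221 + 132/221 → 1
L = 14/221 + 38/221 + 58/221 + 74/221 + 89/221 + 132/221 + 1 = 626/221 ≈ 2.833 bits/symbol.

2.833 bits/symbol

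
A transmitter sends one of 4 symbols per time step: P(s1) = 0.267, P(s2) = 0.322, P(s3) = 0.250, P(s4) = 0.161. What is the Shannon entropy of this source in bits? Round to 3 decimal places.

1.959 bits

H = −Σ pᵢ log₂ pᵢ.
−0.267·log₂(0.267) = 0.5087
−0.322·log₂(0.322) = 0.5264
−0.250·log₂(0.250) = 0.5000
−0.161·log₂(0.161) = 0.4242
Sum ≈ 1.9593 → 1.959 bits.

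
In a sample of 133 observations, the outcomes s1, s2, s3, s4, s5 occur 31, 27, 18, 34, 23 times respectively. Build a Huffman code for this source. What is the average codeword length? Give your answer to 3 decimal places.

2.308 bits/symbol

Probabilities are the counts divided by 133.
Repeatedly combine the two least-probable nodes; the expected code length is the sum of the merged weights.
merge 18/133 + 23/133 → 41/133
merge 27/133 + 31/133 → 58/133
merge 34/133 + 41/133 → 75/133
merge 58/133 + 75/133 → 1
L = 41/133 + 58/133 + 75/133 + 1 = 307/133 ≈ 2.308 bits/symbol.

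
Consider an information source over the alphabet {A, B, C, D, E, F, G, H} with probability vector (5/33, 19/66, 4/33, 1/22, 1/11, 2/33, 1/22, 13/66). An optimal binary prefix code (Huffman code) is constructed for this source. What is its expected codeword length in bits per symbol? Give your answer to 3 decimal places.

Repeatedly combine the two least-probable nodes; the expected code length is the sum of the merged weights.
merge 1/22 + 1/22 → 1/11
merge 2/33 + 1/11 → 5/33
merge 1/11 + 4/33 → 7/33
merge 5/33 + 5/33 → 10/33
merge 13/66 + 7/33 → 9/22
merge 19/66 + 10/33 → 13/22
merge 9/22 + 13/22 → 1
L = 1/11 + 5/33 + 7/33 + 10/33 + 9/22 + 13/22 + 1 = 91/33 ≈ 2.758 bits/symbol.

2.758 bits/symbol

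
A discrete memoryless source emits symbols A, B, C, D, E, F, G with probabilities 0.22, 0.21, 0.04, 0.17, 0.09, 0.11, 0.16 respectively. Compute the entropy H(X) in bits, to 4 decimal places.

2.6597 bits

H = −Σ pᵢ log₂ pᵢ.
−0.22·log₂(0.22) = 0.4806
−0.21·log₂(0.21) = 0.4728
−0.04·log₂(0.04) = 0.1858
−0.17·log₂(0.17) = 0.4346
−0.09·log₂(0.09) = 0.3127
−0.11·log₂(0.11) = 0.3503
−0.16·log₂(0.16) = 0.4230
Sum ≈ 2.6597 → 2.6597 bits.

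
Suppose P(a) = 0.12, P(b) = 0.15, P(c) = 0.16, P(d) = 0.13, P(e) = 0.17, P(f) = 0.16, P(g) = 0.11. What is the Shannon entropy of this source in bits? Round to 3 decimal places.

2.791 bits

H = −Σ pᵢ log₂ pᵢ.
−0.12·log₂(0.12) = 0.3671
−0.15·log₂(0.15) = 0.4105
−0.16·log₂(0.16) = 0.4230
−0.13·log₂(0.13) = 0.3826
−0.17·log₂(0.17) = 0.4346
−0.16·log₂(0.16) = 0.4230
−0.11·log₂(0.11) = 0.3503
Sum ≈ 2.7912 → 2.791 bits.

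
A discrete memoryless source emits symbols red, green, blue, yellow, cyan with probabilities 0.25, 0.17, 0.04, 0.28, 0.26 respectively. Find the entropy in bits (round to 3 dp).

2.140 bits

H = −Σ pᵢ log₂ pᵢ.
−0.25·log₂(0.25) = 0.5000
−0.17·log₂(0.17) = 0.4346
−0.04·log₂(0.04) = 0.1858
−0.28·log₂(0.28) = 0.5142
−0.26·log₂(0.26) = 0.5053
Sum ≈ 2.1398 → 2.140 bits.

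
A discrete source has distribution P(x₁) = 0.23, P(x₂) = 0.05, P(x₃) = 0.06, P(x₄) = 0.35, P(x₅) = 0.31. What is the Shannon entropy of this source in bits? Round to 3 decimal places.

H = −Σ pᵢ log₂ pᵢ.
−0.23·log₂(0.23) = 0.4877
−0.05·log₂(0.05) = 0.2161
−0.06·log₂(0.06) = 0.2435
−0.35·log₂(0.35) = 0.5301
−0.31·log₂(0.31) = 0.5238
Sum ≈ 2.0012 → 2.001 bits.

2.001 bits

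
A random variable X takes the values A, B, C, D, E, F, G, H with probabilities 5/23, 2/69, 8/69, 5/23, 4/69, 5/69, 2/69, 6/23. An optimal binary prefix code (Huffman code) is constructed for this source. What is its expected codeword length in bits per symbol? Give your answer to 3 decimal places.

2.667 bits/symbol

Repeatedly combine the two least-probable nodes; the expected code length is the sum of the merged weights.
merge 2/69 + 2/69 → 4/69
merge 4/69 + 4/69 → 8/69
merge 5/69 + 8/69 → 13/69
merge 8/69 + 13/69 → 7/23
merge 5/23 + 5/23 → 10/23
merge 6/23 + 7/23 → 13/23
merge 10/23 + 13/23 → 1
L = 4/69 + 8/69 + 13/69 + 7/23 + 10/23 + 13/23 + 1 = 8/3 ≈ 2.667 bits/symbol.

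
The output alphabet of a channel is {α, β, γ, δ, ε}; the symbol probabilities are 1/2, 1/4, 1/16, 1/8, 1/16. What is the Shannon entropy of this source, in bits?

Each probability is a power of 1/2, so log₂(1/p) is an integer.
H = Σ p·log₂(1/p) = 1/2·1 + 1/4·2 + 1/16·4 + 1/8·3 + 1/16·4 = 1.875 bits.

1.875 bits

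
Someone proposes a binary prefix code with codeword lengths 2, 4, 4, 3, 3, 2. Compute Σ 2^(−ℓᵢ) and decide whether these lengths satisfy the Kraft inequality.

With common denominator 2^4 = 16: Σ 2^(−ℓᵢ) = 4/16 + 1/16 + 1/16 + 2/16 + 2/16 + 4/16 = 14/16 = 0.875.
Kraft's inequality requires Σ ≤ 1; here Σ = 0.875 ≤ 1, so such a prefix code exists.

0.875; yes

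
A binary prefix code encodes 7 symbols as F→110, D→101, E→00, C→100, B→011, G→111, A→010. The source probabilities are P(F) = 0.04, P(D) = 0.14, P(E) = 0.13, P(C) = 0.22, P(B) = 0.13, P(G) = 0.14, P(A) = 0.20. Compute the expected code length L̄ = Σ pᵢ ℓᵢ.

2.87 bits/symbol

L̄ = Σ pᵢ·ℓᵢ = 0.04·3 + 0.14·3 + 0.13·2 + 0.22·3 + 0.13·3 + 0.14·3 + 0.20·3 = 2.87 bits/symbol.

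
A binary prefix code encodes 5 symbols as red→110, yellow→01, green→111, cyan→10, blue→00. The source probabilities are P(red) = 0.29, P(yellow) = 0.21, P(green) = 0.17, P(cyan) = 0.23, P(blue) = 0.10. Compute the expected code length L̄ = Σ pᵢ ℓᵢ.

2.46 bits/symbol

L̄ = Σ pᵢ·ℓᵢ = 0.29·3 + 0.21·2 + 0.17·3 + 0.23·2 + 0.10·2 = 2.46 bits/symbol.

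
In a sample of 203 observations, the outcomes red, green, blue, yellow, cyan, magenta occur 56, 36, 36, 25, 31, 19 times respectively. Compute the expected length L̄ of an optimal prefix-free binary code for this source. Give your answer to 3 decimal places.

Probabilities are the counts divided by 203.
Repeatedly combine the two least-probable nodes; the expected code length is the sum of the merged weights.
merge 19/203 + 25/203 → 44/203
merge 31/203 + 36/203 → 67/203
merge 36/203 + 44/203 → 80/203
merge 8/29 + 67/203 → 123/203
merge 80/203 + 123/203 → 1
L = 44/203 + 67/203 + 80/203 + 123/203 + 1 = 517/203 ≈ 2.547 bits/symbol.

2.547 bits/symbol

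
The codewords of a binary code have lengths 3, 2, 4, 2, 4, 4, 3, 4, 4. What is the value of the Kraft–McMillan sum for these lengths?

1.0625

With common denominator 2^4 = 16: Σ 2^(−ℓᵢ) = 2/16 + 4/16 + 1/16 + 4/16 + 1/16 + 1/16 + 2/16 + 1/16 + 1/16 = 17/16 = 1.0625.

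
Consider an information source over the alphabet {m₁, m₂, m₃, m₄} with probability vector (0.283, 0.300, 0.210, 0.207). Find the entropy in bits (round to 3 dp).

1.980 bits

H = −Σ pᵢ log₂ pᵢ.
−0.283·log₂(0.283) = 0.5154
−0.300·log₂(0.300) = 0.5211
−0.210·log₂(0.210) = 0.4728
−0.207·log₂(0.207) = 0.4704
Sum ≈ 1.9797 → 1.980 bits.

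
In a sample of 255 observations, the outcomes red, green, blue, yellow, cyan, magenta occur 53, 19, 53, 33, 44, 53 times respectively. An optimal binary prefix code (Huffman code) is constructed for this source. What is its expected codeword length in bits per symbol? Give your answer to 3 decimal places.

2.580 bits/symbol

Probabilities are the counts divided by 255.
Repeatedly combine the two least-probable nodes; the expected code length is the sum of the merged weights.
merge 19/255 + 11/85 → 52/255
merge 44/255 + 52/255 → 32/85
merge 53/255 + 53/255 → 106/255
merge 53/255 + 32/85 → 149/255
merge 106/255 + 149/255 → 1
L = 52/255 + 32/85 + 106/255 + 149/255 + 1 = 658/255 ≈ 2.580 bits/symbol.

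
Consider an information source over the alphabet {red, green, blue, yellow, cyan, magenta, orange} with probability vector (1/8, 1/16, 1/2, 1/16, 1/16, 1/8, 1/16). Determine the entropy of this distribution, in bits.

2.25 bits

Each probability is a power of 1/2, so log₂(1/p) is an integer.
H = Σ p·log₂(1/p) = 1/8·3 + 1/16·4 + 1/2·1 + 1/16·4 + 1/16·4 + 1/8·3 + 1/16·4 = 2.25 bits.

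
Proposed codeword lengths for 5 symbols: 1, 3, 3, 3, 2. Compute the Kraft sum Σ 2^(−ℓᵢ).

1.125

With common denominator 2^3 = 8: Σ 2^(−ℓᵢ) = 4/8 + 1/8 + 1/8 + 1/8 + 2/8 = 9/8 = 1.125.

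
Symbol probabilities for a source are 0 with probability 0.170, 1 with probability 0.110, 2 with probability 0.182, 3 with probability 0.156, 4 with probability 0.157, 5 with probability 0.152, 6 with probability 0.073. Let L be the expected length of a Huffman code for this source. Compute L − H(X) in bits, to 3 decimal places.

0.060 bits

Entropy H = −Σ p log₂ p ≈ 2.7585 bits.
Huffman merges: 73/1000+11/100→183/1000; 19/125+39/250→77/250; 157/1000+17/100→327/1000; 91/500+183/1000→73/200; 77/250+327/1000→127/200; 73/200+127/200→1. L = 1409/500 ≈ 2.8180.
L − H = 2.8180 − 2.7585 = 0.060 bits.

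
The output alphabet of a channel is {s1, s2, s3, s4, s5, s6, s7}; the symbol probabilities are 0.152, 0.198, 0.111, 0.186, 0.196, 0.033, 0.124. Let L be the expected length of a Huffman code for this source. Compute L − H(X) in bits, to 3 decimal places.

Entropy H = −Σ p log₂ p ≈ 2.6758 bits.
Huffman merges: 33/1000+111/1000→18/125; 31/250+18/125→67/250; 19/125+93/500→169/500; 49/250+99/500→197/500; 67/250+169/500→303/500; 197/500+303/500→1. L = 11/4 ≈ 2.7500.
L − H = 2.7500 − 2.6758 = 0.074 bits.

0.074 bits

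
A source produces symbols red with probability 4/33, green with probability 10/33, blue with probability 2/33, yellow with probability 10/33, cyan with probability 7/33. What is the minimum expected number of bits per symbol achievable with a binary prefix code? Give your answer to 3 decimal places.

2.182 bits/symbol

Repeatedly combine the two least-probable nodes; the expected code length is the sum of the merged weights.
merge 2/33 + 4/33 → 2/11
merge 2/11 + 7/33 → 13/33
merge 10/33 + 10/33 → 20/33
merge 13/33 + 20/33 → 1
L = 2/11 + 13/33 + 20/33 + 1 = 24/11 ≈ 2.182 bits/symbol.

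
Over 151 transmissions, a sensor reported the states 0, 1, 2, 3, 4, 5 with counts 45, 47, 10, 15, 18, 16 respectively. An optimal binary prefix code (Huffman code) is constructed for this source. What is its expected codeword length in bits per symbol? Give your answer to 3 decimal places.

Probabilities are the counts divided by 151.
Repeatedly combine the two least-probable nodes; the expected code length is the sum of the merged weights.
merge 10/151 + 15/151 → 25/151
merge 16/151 + 18/151 → 34/151
merge 25/151 + 34/151 → 59/151
merge 45/151 + 47/151 → 92/151
merge 59/151 + 92/151 → 1
L = 25/151 + 34/151 + 59/151 + 92/151 + 1 = 361/151 ≈ 2.391 bits/symbol.

2.391 bits/symbol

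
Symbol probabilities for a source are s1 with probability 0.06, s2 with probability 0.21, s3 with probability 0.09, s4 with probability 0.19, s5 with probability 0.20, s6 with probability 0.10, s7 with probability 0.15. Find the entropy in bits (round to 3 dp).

H = −Σ pᵢ log₂ pᵢ.
−0.06·log₂(0.06) = 0.2435
−0.21·log₂(0.21) = 0.4728
−0.09·log₂(0.09) = 0.3127
−0.19·log₂(0.19) = 0.4552
−0.20·log₂(0.20) = 0.4644
−0.10·log₂(0.10) = 0.3322
−0.15·log₂(0.15) = 0.4105
Sum ≈ 2.6914 → 2.691 bits.

2.691 bits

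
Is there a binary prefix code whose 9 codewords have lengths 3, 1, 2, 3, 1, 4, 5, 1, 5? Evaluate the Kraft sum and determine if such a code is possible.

With common denominator 2^5 = 32: Σ 2^(−ℓᵢ) = 4/32 + 16/32 + 8/32 + 4/32 + 16/32 + 2/32 + 1/32 + 16/32 + 1/32 = 68/32 = 2.125.
Kraft's inequality requires Σ ≤ 1; here Σ = 2.125 > 1, so no such prefix code exists.

2.125; no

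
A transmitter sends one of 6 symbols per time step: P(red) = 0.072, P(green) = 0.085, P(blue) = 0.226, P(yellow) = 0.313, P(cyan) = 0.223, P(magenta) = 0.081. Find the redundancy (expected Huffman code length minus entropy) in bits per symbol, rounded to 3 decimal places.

0.030 bits

Entropy H = −Σ p log₂ p ≈ 2.3615 bits.
Huffman merges: 9/125+81/1000→153/1000; 17/200+153/1000→119/500; 223/1000+113/500→449/1000; 119/500+313/1000→551/1000; 449/1000+551/1000→1. L = 2391/1000 ≈ 2.3910.
L − H = 2.3910 − 2.3615 = 0.030 bits.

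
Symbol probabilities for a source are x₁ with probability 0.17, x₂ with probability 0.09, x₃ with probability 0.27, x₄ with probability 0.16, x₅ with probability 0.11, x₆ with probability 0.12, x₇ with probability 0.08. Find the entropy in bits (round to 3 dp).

2.689 bits

H = −Σ pᵢ log₂ pᵢ.
−0.17·log₂(0.17) = 0.4346
−0.09·log₂(0.09) = 0.3127
−0.27·log₂(0.27) = 0.5100
−0.16·log₂(0.16) = 0.4230
−0.11·log₂(0.11) = 0.3503
−0.12·log₂(0.12) = 0.3671
−0.08·log₂(0.08) = 0.2915
Sum ≈ 2.6891 → 2.689 bits.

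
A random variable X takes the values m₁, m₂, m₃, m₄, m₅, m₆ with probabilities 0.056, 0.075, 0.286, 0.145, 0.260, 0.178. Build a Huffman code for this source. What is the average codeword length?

2.407 bits/symbol

Repeatedly combine the two least-probable nodes; the expected code length is the sum of the merged weights.
merge 7/125 + 3/40 → 131/1000
merge 131/1000 + 29/200 → 69/250
merge 89/500 + 13/50 → 219/500
merge 69/250 + 143/500 → 281/500
merge 219/500 + 281/500 → 1
L = 131/1000 + 69/250 + 219/500 + 281/500 + 1 = 2407/1000 = 2.407 bits/symbol.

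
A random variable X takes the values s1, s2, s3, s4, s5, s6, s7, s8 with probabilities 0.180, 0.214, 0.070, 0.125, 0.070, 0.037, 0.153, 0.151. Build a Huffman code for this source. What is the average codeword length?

2.89 bits/symbol

Repeatedly combine the two least-probable nodes; the expected code length is the sum of the merged weights.
merge 37/1000 + 7/100 → 107/1000
merge 7/100 + 107/1000 → 177/1000
merge 1/8 + 151/1000 → 69/250
merge 153/1000 + 177/1000 → 33/100
merge 9/50 + 107/500 → 197/500
merge 69/250 + 33/100 → 303/500
merge 197/500 + 303/500 → 1
L = 107/1000 + 177/1000 + 69/250 + 33/100 + 197/500 + 303/500 + 1 = 289/100 = 2.89 bits/symbol.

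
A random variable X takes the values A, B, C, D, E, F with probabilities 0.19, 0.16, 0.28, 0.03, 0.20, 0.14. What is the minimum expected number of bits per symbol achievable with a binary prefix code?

Repeatedly combine the two least-probable nodes; the expected code length is the sum of the merged weights.
merge 3/100 + 7/50 → 17/100
merge 4/25 + 17/100 → 33/100
merge 19/100 + 1/5 → 39/100
merge 7/25 + 33/100 → 61/100
merge 39/100 + 61/100 → 1
L = 17/100 + 33/100 + 39/100 + 61/100 + 1 = 5/2 = 2.5 bits/symbol.

2.5 bits/symbol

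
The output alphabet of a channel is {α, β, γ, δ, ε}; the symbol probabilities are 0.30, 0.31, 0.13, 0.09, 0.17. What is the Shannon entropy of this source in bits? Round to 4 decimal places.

H = −Σ pᵢ log₂ pᵢ.
−0.30·log₂(0.30) = 0.5211
−0.31·log₂(0.31) = 0.5238
−0.13·log₂(0.13) = 0.3826
−0.09·log₂(0.09) = 0.3127
−0.17·log₂(0.17) = 0.4346
Sum ≈ 2.1748 → 2.1748 bits.

2.1748 bits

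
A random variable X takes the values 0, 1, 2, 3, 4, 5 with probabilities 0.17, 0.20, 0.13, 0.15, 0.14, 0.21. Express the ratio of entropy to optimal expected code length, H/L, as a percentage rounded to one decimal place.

Entropy H = −Σ p log₂ p ≈ 2.5621 bits.
Huffman merges: 13/100+7/50→27/100; 3/20+17/100→8/25; 1/5+21/100→41/100; 27/100+8/25→59/100; 41/100+59/100→1. L = 259/100 ≈ 2.5900.
Efficiency = H/L = 2.5621/2.5900 = 98.9%.

98.9%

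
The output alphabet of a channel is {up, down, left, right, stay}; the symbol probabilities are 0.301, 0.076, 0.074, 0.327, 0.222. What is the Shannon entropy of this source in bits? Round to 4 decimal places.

H = −Σ pᵢ log₂ pᵢ.
−0.301·log₂(0.301) = 0.5214
−0.076·log₂(0.076) = 0.2826
−0.074·log₂(0.074) = 0.2780
−0.327·log₂(0.327) = 0.5273
−0.222·log₂(0.222) = 0.4820
Sum ≈ 2.0913 → 2.0913 bits.

2.0913 bits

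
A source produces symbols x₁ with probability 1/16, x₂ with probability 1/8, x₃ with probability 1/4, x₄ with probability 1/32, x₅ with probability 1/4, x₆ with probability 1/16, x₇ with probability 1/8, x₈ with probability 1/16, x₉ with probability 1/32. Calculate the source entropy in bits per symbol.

2.8125 bits

Each probability is a power of 1/2, so log₂(1/p) is an integer.
H = Σ p·log₂(1/p) = 1/16·4 + 1/8·3 + 1/4·2 + 1/32·5 + 1/4·2 + 1/16·4 + 1/8·3 + 1/16·4 + 1/32·5 = 2.8125 bits.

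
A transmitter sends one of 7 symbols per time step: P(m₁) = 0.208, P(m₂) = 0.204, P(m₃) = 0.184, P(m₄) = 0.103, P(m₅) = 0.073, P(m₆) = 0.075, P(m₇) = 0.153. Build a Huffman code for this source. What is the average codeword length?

2.736 bits/symbol

Repeatedly combine the two least-probable nodes; the expected code length is the sum of the merged weights.
merge 73/1000 + 3/40 → 37/250
merge 103/1000 + 37/250 → 251/1000
merge 153/1000 + 23/125 → 337/1000
merge 51/250 + 26/125 → 103/250
merge 251/1000 + 337/1000 → 147/250
merge 103/250 + 147/250 → 1
L = 37/250 + 251/1000 + 337/1000 + 103/250 + 147/250 + 1 = 342/125 = 2.736 bits/symbol.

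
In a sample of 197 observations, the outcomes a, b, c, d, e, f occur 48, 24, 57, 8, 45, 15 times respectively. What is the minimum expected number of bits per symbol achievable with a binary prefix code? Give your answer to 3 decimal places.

2.355 bits/symbol

Probabilities are the counts divided by 197.
Repeatedly combine the two least-probable nodes; the expected code length is the sum of the merged weights.
merge 8/197 + 15/197 → 23/197
merge 23/197 + 24/197 → 47/197
merge 45/197 + 47/197 → 92/197
merge 48/197 + 57/197 → 105/197
merge 92/197 + 105/197 → 1
L = 23/197 + 47/197 + 92/197 + 105/197 + 1 = 464/197 ≈ 2.355 bits/symbol.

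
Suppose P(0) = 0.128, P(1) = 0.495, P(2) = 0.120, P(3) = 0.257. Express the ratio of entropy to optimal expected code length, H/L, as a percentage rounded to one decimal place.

Entropy H = −Σ p log₂ p ≈ 1.7526 bits.
Huffman merges: 3/25+16/125→31/125; 31/125+257/1000→101/200; 99/200+101/200→1. L = 1753/1000 ≈ 1.7530.
Efficiency = H/L = 1.7526/1.7530 = 100.0%.

100.0%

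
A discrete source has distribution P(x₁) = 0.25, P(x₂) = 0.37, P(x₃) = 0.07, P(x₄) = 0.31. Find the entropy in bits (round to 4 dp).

1.8231 bits

H = −Σ pᵢ log₂ pᵢ.
−0.25·log₂(0.25) = 0.5000
−0.37·log₂(0.37) = 0.5307
−0.07·log₂(0.07) = 0.2686
−0.31·log₂(0.31) = 0.5238
Sum ≈ 1.8231 → 1.8231 bits.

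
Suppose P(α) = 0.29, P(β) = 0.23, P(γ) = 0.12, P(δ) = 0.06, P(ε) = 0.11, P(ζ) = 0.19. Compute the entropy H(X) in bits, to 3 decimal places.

2.422 bits

H = −Σ pᵢ log₂ pᵢ.
−0.29·log₂(0.29) = 0.5179
−0.23·log₂(0.23) = 0.4877
−0.12·log₂(0.12) = 0.3671
−0.06·log₂(0.06) = 0.2435
−0.11·log₂(0.11) = 0.3503
−0.19·log₂(0.19) = 0.4552
Sum ≈ 2.4217 → 2.422 bits.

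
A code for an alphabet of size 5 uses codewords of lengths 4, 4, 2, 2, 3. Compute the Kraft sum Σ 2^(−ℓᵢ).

With common denominator 2^4 = 16: Σ 2^(−ℓᵢ) = 1/16 + 1/16 + 4/16 + 4/16 + 2/16 = 12/16 = 0.75.

0.75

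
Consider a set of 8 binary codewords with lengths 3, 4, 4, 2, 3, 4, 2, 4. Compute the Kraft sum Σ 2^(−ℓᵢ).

With common denominator 2^4 = 16: Σ 2^(−ℓᵢ) = 2/16 + 1/16 + 1/16 + 4/16 + 2/16 + 1/16 + 4/16 + 1/16 = 16/16 = 1.

1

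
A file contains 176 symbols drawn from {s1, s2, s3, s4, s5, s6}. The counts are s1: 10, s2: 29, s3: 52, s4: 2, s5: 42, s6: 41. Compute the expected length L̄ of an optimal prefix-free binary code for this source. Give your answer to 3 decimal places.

2.301 bits/symbol

Probabilities are the counts divided by 176.
Repeatedly combine the two least-probable nodes; the expected code length is the sum of the merged weights.
merge 1/88 + 5/88 → 3/44
merge 3/44 + 29/176 → 41/176
merge 41/176 + 41/176 → 41/88
merge 21/88 + 13/44 → 47/88
merge 41/88 + 47/88 → 1
L = 3/44 + 41/176 + 41/88 + 47/88 + 1 = 405/176 ≈ 2.301 bits/symbol.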